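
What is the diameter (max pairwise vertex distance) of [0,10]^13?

Diagonal = √13 · 10 ≈ 36.0555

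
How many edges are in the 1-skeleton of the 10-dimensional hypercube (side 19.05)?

The 10-cube has n·2^(n-1) = 10·2^9 = 10·512 = 5120 edges.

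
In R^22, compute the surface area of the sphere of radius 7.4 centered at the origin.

S = n·V_n(r)/r = 22·V_22(7.4)/7.4 (volume-to-surface relation), giving 2.90925e+17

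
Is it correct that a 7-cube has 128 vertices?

True. The 7-cube has 2^7 = 128 vertices.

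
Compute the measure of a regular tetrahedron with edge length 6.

Volume = (√2/12) · 6³ = 25.4558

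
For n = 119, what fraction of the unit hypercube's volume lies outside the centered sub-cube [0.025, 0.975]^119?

1 - (1 - 2·0.025)^119 = 1 - 0.95^119 ≈ 0.997766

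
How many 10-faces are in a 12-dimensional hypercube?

An n-cube has C(n,k)·2^(n-k) k-faces. Here C(12,10)·2^2 = 66·4 = 264.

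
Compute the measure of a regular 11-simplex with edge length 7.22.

V_11 = √(12) · 7.22^11 / (11! · 2^(11/2)) ≈ 5.32941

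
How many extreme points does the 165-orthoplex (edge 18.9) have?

An n-cross-polytope has 2n vertices; here n = 165, giving 330.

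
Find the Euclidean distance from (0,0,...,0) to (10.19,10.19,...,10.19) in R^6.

Diagonal = √6 · 10.19 ≈ 24.9603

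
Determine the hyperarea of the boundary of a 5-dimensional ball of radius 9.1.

S = n·V_n(r)/r = 5·V_5(9.1)/9.1 (volume-to-surface relation), giving 180482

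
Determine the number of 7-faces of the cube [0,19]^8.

f_7(8-cube) = (8 choose 7) · 2^1 = 16.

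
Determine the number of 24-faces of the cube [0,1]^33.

An n-cube has C(n,k)·2^(n-k) k-faces. Here C(33,24)·2^9 = 38567100·512 = 19746355200.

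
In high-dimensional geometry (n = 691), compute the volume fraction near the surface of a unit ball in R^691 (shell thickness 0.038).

1 - (1-0.038)^691 ≈ 1 - 2.366e-12 ≈ (100 - 2.37e-10)%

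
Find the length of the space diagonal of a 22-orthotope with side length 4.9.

||(4.9,4.9,...,4.9)|| = √(22)·4.9 ≈ 22.983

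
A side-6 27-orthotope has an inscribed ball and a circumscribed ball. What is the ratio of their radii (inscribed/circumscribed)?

For an n-cube of any side s, the inradius is s/2 and the circumradius is s√n/2, so the ratio is 1/√27 ≈ 0.19245.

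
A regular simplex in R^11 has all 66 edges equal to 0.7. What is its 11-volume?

Volume = 0.7^11 · √(12/2^11) / 11! ≈ 3.79183e-11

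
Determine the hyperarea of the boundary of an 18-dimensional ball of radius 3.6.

|∂B_18(3.6)| ≈ 4.23644e+09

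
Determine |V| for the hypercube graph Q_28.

Number of vertices = 2^28 = 268435456.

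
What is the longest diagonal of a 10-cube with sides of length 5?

The space diagonal of an n-cube of side s is s√n. Here 5·√10 ≈ 15.8114.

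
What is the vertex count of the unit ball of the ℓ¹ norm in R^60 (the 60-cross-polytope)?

Number of vertices = 2n = 120.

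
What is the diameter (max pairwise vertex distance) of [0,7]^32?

Diagonal = √32 · 7 ≈ 39.598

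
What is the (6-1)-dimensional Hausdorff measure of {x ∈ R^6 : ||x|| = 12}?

The surface area of an n-ball is 2π^(n/2) r^(n-1) / Γ(n/2). For n=6, r=12: 248832·π^3 ≈ 7.71535e+06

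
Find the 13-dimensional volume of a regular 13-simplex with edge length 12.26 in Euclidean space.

V_13 = √(14) · 12.26^13 / (13! · 2^(13/2)) ≈ 938.566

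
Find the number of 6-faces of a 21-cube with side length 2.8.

An n-cube has C(n,k)·2^(n-k) k-faces. Here C(21,6)·2^15 = 54264·32768 = 1778122752.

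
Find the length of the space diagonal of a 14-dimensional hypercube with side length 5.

The space diagonal of an n-cube of side s is s√n. Here 5·√14 ≈ 18.7083.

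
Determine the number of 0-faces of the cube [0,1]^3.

Choose 0 of 3 axes to span the face (C(3,0) = 1 way), then fix each of the remaining 3 coordinates at one of its two extreme values (2^3 = 8 ways): 1·8 = 8.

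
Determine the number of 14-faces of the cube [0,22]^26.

f_14(26-cube) = (26 choose 14) · 2^12 = 39557939200.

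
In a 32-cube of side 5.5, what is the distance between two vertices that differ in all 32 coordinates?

||(5.5,5.5,...,5.5)|| = √(32)·5.5 ≈ 31.1127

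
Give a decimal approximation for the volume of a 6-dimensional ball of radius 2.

The n-ball volume is π^(n/2)·r^n/Γ(n/2+1). With n=6, r=2: V = 32·π^3/3 ≈ 330.734.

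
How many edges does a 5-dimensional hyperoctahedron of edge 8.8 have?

Each 1-face is the convex hull of 2 vertices, one chosen as ±e_i from each of 2 distinct axes: 2^2·C(5,2) = 40.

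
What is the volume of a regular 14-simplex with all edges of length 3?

V_14 = √(15) · 3^14 / (14! · 2^(14/2)) ≈ 1.66006e-06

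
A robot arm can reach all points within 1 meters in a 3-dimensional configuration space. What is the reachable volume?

The n-ball volume is π^(n/2)·r^n/Γ(n/2+1). With n=3, r=1: V = 4·π/3 ≈ 4.18879.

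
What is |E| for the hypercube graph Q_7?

Each of the 2^7 = 128 vertices has degree 7; total edges = 7·2^7/2 = 448.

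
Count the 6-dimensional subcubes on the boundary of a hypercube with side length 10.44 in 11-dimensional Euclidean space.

Number of 6-faces = C(11,6) · 2^(11-6) = 462 · 32 = 14784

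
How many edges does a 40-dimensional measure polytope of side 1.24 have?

Number of 1-faces = C(40,1)·2^(40-1) = 40·549755813888 = 21990232555520.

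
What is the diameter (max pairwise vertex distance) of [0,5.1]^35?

Diagonal = √35 · 5.1 ≈ 30.172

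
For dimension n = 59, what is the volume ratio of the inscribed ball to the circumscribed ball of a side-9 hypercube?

The radii are 9/2 and 9√59/2, so the volume ratio is (1/√59)^59 = 59^{-59/2} ≈ 5.75262e-53.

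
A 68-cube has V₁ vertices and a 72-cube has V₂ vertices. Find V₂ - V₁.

V₁ = 2^68 = 295147905179352825856. V₂ = 2^72 = 4722366482869645213696. V₂ - V₁ = 4427218577690292387840.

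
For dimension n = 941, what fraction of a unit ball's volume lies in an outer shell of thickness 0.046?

1 - (1-0.046)^941 ≈ 1 - 5.689e-20 ≈ 100.000000%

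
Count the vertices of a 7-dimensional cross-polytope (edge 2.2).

The vertices are ±e_1, ..., ±e_7, so there are 2·7 = 14.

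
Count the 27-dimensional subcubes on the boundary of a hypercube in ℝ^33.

Choose 27 of 33 axes to span the face (C(33,27) = 1107568 ways), then fix each of the remaining 6 coordinates at one of its two extreme values (2^6 = 64 ways): 1107568·64 = 70884352.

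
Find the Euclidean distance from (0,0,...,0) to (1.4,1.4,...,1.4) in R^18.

d = √(1.4² + 1.4² + ... + 1.4²) [18 terms] = √(18·1.4²) = 1.4√18 ≈ 5.9397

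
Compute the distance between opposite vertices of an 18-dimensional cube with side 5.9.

||(5.9,5.9,...,5.9)|| = √(18)·5.9 ≈ 25.0316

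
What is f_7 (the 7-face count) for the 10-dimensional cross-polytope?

An n-cross-polytope has 2^(k+1)·C(n,k+1) k-faces. Here 2^8·C(10,8) = 256·45 = 11520.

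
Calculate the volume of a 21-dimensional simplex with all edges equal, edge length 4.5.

V = (4.5^21 / 21!) · √((21+1) / 2^21) ≈ 3.30762e-09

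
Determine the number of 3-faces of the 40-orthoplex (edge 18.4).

Each 3-face is the convex hull of 4 vertices, one chosen as ±e_i from each of 4 distinct axes: 2^4·C(40,4) = 1462240.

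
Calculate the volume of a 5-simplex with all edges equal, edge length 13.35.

V = (13.35^5 / 5!) · √((5+1) / 2^5) ≈ 1530.12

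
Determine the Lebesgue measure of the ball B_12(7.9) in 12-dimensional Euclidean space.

V_12(7.9) = π^(12/2) · (7.9)^12 / Γ(12/2 + 1) ≈ 7.89027e+10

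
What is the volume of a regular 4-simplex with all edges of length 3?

V = (3^4 / 4!) · √((4+1) / 2^4) ≈ 1.88668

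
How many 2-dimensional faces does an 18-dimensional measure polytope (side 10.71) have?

An n-cube has C(n,k)·2^(n-k) k-faces. Here C(18,2)·2^16 = 153·65536 = 10027008.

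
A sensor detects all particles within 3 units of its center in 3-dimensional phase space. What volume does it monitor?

V = 36·π ≈ 113.097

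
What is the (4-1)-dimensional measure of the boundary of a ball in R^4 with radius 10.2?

S_4(10.2) = 2·π^(4/2)·(10.2)^3 / Γ(4/2) ≈ 20947.4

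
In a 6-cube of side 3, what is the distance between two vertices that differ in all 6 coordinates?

The space diagonal of an n-cube of side s is s√n. Here 3·√6 ≈ 7.34847.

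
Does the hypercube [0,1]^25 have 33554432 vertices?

True. The 25-cube has 2^25 = 33554432 vertices.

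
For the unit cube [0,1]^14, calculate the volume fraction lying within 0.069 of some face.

Shell fraction = 1 - (1-0.138)^14 ≈ 0.874945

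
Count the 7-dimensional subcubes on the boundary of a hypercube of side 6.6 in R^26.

An n-cube has C(n,k)·2^(n-k) k-faces. Here C(26,7)·2^19 = 657800·524288 = 344876646400.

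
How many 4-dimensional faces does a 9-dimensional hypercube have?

Number of 4-faces = C(9,4) · 2^(9-4) = 126 · 32 = 4032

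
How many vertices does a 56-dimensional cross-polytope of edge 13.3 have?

The 56-dimensional cross-polytope has 2n = 2·56 = 112 vertices.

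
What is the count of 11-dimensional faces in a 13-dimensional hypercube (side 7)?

f_11(13-cube) = (13 choose 11) · 2^2 = 312.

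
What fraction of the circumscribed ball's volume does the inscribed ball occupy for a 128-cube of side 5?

Volume scales as r^n, and r_in/r_out = 1/√128, giving (1/√128)^128 ≈ 1.37582e-135.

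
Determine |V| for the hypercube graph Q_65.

Each vertex is a binary string of length 65, so there are 2^65 = 36893488147419103232.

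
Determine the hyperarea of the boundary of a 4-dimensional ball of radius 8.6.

S_4(8.6) = 2·π^(4/2)·(8.6)^3 / Γ(4/2) ≈ 12555.2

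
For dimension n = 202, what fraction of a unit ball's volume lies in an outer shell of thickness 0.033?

1 - (1-0.033)^202 ≈ 0.998862 ≈ 99.89%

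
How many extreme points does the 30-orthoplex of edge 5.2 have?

An n-cross-polytope has 2n vertices; here n = 30, giving 60.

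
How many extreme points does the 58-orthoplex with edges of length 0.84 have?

Number of vertices = 2n = 116.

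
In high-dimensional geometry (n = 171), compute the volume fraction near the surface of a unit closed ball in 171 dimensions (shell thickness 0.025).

1 - (1-0.025)^171 ≈ 0.986824 ≈ 98.68%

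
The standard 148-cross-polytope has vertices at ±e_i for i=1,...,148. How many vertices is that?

The vertices are ±e_1, ..., ±e_148, so there are 2·148 = 296.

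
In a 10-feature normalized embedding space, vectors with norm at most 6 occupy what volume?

The n-ball volume is π^(n/2)·r^n/Γ(n/2+1). With n=10, r=6: V = 2519424·π^5/5 ≈ 1.54199e+08.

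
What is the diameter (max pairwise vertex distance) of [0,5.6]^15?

d = √(5.6² + 5.6² + ... + 5.6²) [15 terms] = √(15·5.6²) = 5.6√15 ≈ 21.6887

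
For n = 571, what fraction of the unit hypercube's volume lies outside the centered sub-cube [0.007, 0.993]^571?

The inner cube has side 1-2·0.007 = 0.986 and volume (0.986)^571 ≈ 0.0003189, so the shell holds 0.999681 of the volume.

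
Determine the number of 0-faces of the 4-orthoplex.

An n-cross-polytope has 2^(k+1)·C(n,k+1) k-faces. Here 2^1·C(4,1) = 2·4 = 8.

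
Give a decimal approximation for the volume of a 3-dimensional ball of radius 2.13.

Volume = π^{3/2}·(2.13)^3/Γ(5/2) ≈ 40.4788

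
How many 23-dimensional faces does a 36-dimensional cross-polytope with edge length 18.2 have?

f_23(36-orthoplex) = 2^24 · (36 choose 24) = 20999667135283200.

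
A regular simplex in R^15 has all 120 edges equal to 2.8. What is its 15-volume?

For a regular n-simplex with edge a, V = (a^n / n!)·√((n+1)/2^n). With a=2.8, n=15: V ≈ 8.61402e-08.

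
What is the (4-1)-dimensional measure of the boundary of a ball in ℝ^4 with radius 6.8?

|∂B_4(6.8)| ≈ 6206.64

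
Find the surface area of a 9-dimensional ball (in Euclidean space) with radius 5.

The surface area of an n-ball is 2π^(n/2) r^(n-1) / Γ(n/2). For n=9, r=5: 2500000·π^4/21 ≈ 1.15963e+07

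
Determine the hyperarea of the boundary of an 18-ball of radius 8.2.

The surface area of an n-ball is 2π^(n/2) r^(n-1) / Γ(n/2). For n=18, r=8.2: 5.06633e+15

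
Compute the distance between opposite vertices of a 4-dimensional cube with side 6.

d = √(6² + 6² + ... + 6²) [4 terms] = √(4·6²) = 6√4 = 12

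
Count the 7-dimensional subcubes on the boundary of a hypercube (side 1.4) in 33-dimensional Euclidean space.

Number of 7-faces = C(33,7) · 2^(33-7) = 4272048 · 67108864 = 286692288233472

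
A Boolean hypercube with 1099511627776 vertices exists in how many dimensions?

The n-cube has 2^n vertices, and 1099511627776 = 2^40, so n = 40.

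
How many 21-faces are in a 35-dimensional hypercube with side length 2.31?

An n-cube has C(n,k)·2^(n-k) k-faces. Here C(35,21)·2^14 = 2319959400·16384 = 38010214809600.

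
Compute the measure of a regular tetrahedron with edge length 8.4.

Volume = (√2/12) · 8.4³ = 69.8508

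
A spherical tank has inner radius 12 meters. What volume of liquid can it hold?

Volume = π^{3/2}·(12)^3/Γ(5/2) = 2304·π ≈ 7238.23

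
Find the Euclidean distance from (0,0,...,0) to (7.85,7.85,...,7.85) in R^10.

The space diagonal of an n-cube of side s is s√n. Here 7.85·√10 ≈ 24.8239.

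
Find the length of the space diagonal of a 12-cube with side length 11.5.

The space diagonal of an n-cube of side s is s√n. Here 11.5·√12 ≈ 39.8372.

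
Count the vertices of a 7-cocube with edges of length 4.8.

The vertices are ±e_1, ..., ±e_7, so there are 2·7 = 14.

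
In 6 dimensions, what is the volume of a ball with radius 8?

The n-ball volume is π^(n/2)·r^n/Γ(n/2+1). With n=6, r=8: V = 131072·π^3/3 ≈ 1.35468e+06.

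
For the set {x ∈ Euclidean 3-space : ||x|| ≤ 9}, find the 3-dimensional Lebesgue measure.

V_3(9) = π^(3/2) · (9)^3 / Γ(3/2 + 1) = 972·π ≈ 3053.63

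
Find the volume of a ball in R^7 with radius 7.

V = 1882384·π^3/15 ≈ 3.89105e+06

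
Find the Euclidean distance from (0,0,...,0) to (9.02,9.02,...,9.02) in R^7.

||(9.02,9.02,...,9.02)|| = √(7)·9.02 ≈ 23.8647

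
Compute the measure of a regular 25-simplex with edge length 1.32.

V = (1.32^25 / 25!) · √((25+1) / 2^25) ≈ 5.86563e-26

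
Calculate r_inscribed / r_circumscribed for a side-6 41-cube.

For an n-cube of any side s, the inradius is s/2 and the circumradius is s√n/2, so the ratio is 1/√41 ≈ 0.156174.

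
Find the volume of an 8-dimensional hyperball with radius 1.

The n-ball volume is π^(n/2)·r^n/Γ(n/2+1). With n=8, r=1: V = π^4/24 ≈ 4.05871.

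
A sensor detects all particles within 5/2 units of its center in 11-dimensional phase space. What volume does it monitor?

The n-ball volume is π^(n/2)·r^n/Γ(n/2+1). With n=11, r=5/2: V = 9765625·π^5/66528 ≈ 44920.5.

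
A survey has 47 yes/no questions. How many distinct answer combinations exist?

An n-cube has 2^n vertices; for n = 47 that is 2^47 = 140737488355328.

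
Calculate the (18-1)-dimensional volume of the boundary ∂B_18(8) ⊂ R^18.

|∂B_18(8)| = 35184372088832·π^9/315 ≈ 3.32957e+15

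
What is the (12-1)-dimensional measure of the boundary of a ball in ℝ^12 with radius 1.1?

S_12(1.1) = 2·π^(12/2)·(1.1)^11 / Γ(12/2) ≈ 45.7159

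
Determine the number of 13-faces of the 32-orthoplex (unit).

An n-cross-polytope has 2^(k+1)·C(n,k+1) k-faces. Here 2^14·C(32,14) = 16384·471435600 = 7724000870400.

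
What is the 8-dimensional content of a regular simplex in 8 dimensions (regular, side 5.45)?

V_8 = √(9) · 5.45^8 / (8! · 2^(8/2)) ≈ 3.61953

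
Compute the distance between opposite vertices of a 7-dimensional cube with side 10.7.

d = √(10.7² + 10.7² + ... + 10.7²) [7 terms] = √(7·10.7²) = 10.7√7 ≈ 28.3095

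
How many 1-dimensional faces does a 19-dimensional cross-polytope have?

Each 1-face is the convex hull of 2 vertices, one chosen as ±e_i from each of 2 distinct axes: 2^2·C(19,2) = 684.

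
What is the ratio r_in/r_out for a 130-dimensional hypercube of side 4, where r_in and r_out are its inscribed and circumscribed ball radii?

Ratio = (s/2)/(s√130/2) = 130^(-1/2) ≈ 0.0877058.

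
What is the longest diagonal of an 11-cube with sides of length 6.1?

The space diagonal of an n-cube of side s is s√n. Here 6.1·√11 ≈ 20.2314.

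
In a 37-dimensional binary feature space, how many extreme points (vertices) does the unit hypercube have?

The 37-cube has 2^37 = 137438953472 vertices.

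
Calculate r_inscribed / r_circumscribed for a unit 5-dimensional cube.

r_in = 1/2 (half the side); r_out = 1√5/2 (half the diagonal). Ratio = 1/√5 ≈ 0.447214.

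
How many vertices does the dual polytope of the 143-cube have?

An n-cross-polytope has 2n vertices; here n = 143, giving 286.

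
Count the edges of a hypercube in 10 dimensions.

An n-cube has n·2^(n-1) edges. With n = 10: 10·512 = 5120.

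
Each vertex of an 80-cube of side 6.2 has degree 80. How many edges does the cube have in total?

An n-cube has n·2^(n-1) edges. With n = 80: 80·604462909807314587353088 = 48357032784585166988247040.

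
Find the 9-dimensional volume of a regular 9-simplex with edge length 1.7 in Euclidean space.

V_9 = √(10) · 1.7^9 / (9! · 2^(9/2)) ≈ 4.56712e-05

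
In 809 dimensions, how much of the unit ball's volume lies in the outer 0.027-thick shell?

V(inner)/V(outer) = ((1-0.027)/1)^809 ≈ 2.417e-10, so the shell fraction is 1 - 2.417e-10.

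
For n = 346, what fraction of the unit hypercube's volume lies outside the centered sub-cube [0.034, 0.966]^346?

1 - (1 - 2·0.034)^346 = 1 - 0.932^346 ≈ 1 - 2.618e-11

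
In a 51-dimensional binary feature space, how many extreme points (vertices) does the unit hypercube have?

Number of vertices = 2^51 = 2251799813685248.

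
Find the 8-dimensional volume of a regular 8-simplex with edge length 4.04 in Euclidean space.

V_8 = √(9) · 4.04^8 / (8! · 2^(8/2)) ≈ 0.330013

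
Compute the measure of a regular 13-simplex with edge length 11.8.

V = (11.8^13 / 13!) · √((13+1) / 2^13) ≈ 570.893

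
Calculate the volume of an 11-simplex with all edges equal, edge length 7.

V_11 = √(12) · 7^11 / (11! · 2^(11/2)) ≈ 3.79183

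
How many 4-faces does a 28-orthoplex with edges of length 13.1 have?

f_4(28-orthoplex) = 2^5 · (28 choose 5) = 3144960.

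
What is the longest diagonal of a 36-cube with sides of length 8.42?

The space diagonal of an n-cube of side s is s√n. Here 8.42·√36 = 50.52.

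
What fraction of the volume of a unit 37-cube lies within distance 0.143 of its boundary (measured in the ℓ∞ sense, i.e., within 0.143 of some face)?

1 - (1 - 2·0.143)^37 = 1 - 0.714^37 ≈ 0.9999961378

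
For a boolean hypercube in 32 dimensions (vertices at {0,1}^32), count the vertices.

Number of vertices = 2^32 = 4294967296.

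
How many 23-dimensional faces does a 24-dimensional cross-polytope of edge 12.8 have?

An n-cross-polytope has 2^(k+1)·C(n,k+1) k-faces. Here 2^24·C(24,24) = 16777216·1 = 16777216.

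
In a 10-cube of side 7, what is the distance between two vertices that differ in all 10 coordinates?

The space diagonal of an n-cube of side s is s√n. Here 7·√10 ≈ 22.1359.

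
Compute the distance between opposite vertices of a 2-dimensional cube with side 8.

Diagonal = √2 · 8 ≈ 11.3137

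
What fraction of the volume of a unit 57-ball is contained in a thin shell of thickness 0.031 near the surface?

1 - (1-0.031)^57 ≈ 0.833867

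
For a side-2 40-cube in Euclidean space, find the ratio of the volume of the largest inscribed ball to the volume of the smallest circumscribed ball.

The radii are 2/2 and 2√40/2, so the volume ratio is (1/√40)^40 = 40^{-40/2} ≈ 9.09495e-33.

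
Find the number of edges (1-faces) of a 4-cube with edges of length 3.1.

Choose 1 of 4 axes to span the face (C(4,1) = 4 ways), then fix each of the remaining 3 coordinates at one of its two extreme values (2^3 = 8 ways): 4·8 = 32.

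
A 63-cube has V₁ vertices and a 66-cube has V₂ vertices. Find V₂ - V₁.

V₁ = 2^63 = 9223372036854775808. V₂ = 2^66 = 73786976294838206464. V₂ - V₁ = 64563604257983430656.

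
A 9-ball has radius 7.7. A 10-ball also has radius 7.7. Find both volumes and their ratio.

V_9(7.7) ≈ 3.13859e+08. V_10(7.7) ≈ 1.86842e+09. Ratio V_9/V_10 ≈ 0.168.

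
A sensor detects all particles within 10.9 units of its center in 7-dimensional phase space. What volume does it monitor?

Volume = π^{7/2}·(10.9)^7/Γ(9/2) ≈ 8.63706e+07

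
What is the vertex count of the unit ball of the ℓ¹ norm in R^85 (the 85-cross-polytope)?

An n-cross-polytope has 2n vertices; here n = 85, giving 170.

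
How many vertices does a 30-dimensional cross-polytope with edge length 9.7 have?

Number of vertices = 2n = 60.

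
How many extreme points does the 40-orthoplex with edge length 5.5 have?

The 40-dimensional cross-polytope has 2n = 2·40 = 80 vertices.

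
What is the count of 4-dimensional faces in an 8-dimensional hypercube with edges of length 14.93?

f_4(8-cube) = (8 choose 4) · 2^4 = 1120.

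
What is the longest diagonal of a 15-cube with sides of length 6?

d = √(6² + 6² + ... + 6²) [15 terms] = √(15·6²) = 6√15 ≈ 23.2379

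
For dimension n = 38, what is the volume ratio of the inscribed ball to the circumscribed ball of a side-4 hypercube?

Volume scales as r^n, and r_in/r_out = 1/√38, giving (1/√38)^38 ≈ 9.64077e-31.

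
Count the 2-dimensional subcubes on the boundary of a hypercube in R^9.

Number of 2-faces = C(9,2) · 2^(9-2) = 36 · 128 = 4608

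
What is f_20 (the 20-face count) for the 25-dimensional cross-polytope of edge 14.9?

f_20(25-orthoplex) = 2^21 · (25 choose 21) = 26528972800.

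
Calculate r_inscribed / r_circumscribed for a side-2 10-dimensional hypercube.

Ratio = (s/2)/(s√10/2) = 10^(-1/2) ≈ 0.316228.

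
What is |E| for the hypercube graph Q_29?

The 29-cube has n·2^(n-1) = 29·2^28 = 29·268435456 = 7784628224 edges.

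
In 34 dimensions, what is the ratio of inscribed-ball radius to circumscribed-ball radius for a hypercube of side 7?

Ratio = (s/2)/(s√34/2) = 34^(-1/2) ≈ 0.171499.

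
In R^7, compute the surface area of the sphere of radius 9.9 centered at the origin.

S = n·V_n(r)/r = 7·V_7(9.9)/9.9 (volume-to-surface relation), giving 3.11379e+07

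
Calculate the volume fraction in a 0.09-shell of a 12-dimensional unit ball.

V(inner)/V(outer) = ((1-0.09)/1)^12 ≈ 0.3225, so the shell fraction is 0.677525.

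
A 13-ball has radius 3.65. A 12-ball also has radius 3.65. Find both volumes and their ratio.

V_13(3.65) ≈ 1.85844e+07. V_12(3.65) ≈ 7.46588e+06. Ratio V_13/V_12 ≈ 2.489.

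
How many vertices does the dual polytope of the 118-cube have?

An n-cross-polytope has 2n vertices; here n = 118, giving 236.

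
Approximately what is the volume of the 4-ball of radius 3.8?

V_4(3.8) = π^(4/2) · (3.8)^4 / Γ(4/2 + 1) ≈ 1028.97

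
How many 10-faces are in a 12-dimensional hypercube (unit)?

Choose 10 of 12 axes to span the face (C(12,10) = 66 ways), then fix each of the remaining 2 coordinates at one of its two extreme values (2^2 = 4 ways): 66·4 = 264.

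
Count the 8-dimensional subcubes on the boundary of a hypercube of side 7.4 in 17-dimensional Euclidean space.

Choose 8 of 17 axes to span the face (C(17,8) = 24310 ways), then fix each of the remaining 9 coordinates at one of its two extreme values (2^9 = 512 ways): 24310·512 = 12446720.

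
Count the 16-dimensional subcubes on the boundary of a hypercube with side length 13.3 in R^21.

Number of 16-faces = C(21,16) · 2^(21-16) = 20349 · 32 = 651168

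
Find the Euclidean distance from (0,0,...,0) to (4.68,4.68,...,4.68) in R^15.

Diagonal = √15 · 4.68 ≈ 18.1256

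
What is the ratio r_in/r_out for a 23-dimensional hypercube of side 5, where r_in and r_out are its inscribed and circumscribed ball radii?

r_in = 5/2 (half the side); r_out = 5√23/2 (half the diagonal). Ratio = 1/√23 ≈ 0.208514.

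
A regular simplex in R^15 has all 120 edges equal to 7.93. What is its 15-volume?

V_15 = √(16) · 7.93^15 / (15! · 2^(15/2)) ≈ 0.521115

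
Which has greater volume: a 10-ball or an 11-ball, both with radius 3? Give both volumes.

V_10(3) ≈ 150585. V_11(3) ≈ 333763. The 11-ball is larger.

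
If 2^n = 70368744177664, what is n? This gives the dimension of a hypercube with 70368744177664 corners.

n = log_2(70368744177664) = 46.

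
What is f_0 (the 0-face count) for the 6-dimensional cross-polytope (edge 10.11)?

An n-cross-polytope has 2^(k+1)·C(n,k+1) k-faces. Here 2^1·C(6,1) = 2·6 = 12.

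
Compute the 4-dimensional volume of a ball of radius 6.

The n-ball volume is π^(n/2)·r^n/Γ(n/2+1). With n=4, r=6: V = 648·π^2 ≈ 6395.5.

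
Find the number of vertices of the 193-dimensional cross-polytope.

The 193-dimensional cross-polytope has 2n = 2·193 = 386 vertices.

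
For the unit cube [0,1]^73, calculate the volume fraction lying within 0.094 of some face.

The inner cube has side 1-2·0.094 = 0.812 and volume (0.812)^73 ≈ 2.498e-07, so the shell holds 0.9999997502 of the volume.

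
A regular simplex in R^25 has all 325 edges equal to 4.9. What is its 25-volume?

Volume = 4.9^25 · √(26/2^25) / 25! ≈ 1.02063e-11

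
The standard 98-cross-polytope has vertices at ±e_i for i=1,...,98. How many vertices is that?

The 98-dimensional cross-polytope has 2n = 2·98 = 196 vertices.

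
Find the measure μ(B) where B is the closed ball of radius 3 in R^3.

The n-ball volume is π^(n/2)·r^n/Γ(n/2+1). With n=3, r=3: V = 36·π ≈ 113.097.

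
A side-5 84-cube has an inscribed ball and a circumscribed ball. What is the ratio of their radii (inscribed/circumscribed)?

r_in = 5/2 (half the side); r_out = 5√84/2 (half the diagonal). Ratio = 1/√84 ≈ 0.109109.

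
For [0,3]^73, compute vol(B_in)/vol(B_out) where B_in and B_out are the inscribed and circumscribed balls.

The radii are 3/2 and 3√73/2, so the volume ratio is (1/√73)^73 = 73^{-73/2} ≈ 9.74351e-69.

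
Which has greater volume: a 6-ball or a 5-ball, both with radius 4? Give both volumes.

V_6(4) ≈ 21167. V_5(4) ≈ 5390.12. The 6-ball is larger.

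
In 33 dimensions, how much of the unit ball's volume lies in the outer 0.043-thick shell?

V(inner)/V(outer) = ((1-0.043)/1)^33 ≈ 0.2345, so the shell fraction is 0.765526.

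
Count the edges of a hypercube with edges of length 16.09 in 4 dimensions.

Each of the 2^4 = 16 vertices has degree 4; total edges = 4·2^4/2 = 32.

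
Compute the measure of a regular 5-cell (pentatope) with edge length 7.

V_4 = √(5) · 7^4 / (4! · 2^(4/2)) ≈ 55.925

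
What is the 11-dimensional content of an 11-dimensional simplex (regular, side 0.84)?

Volume = 0.84^11 · √(12/2^11) / 11! ≈ 2.81736e-10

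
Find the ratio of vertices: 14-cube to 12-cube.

The 14-cube has 2^14 = 16384 vertices. The 12-cube has 2^12 = 4096 vertices. Ratio: 16384/4096 = 4.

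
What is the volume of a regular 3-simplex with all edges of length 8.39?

Volume = (√2/12) · 8.39³ = 69.6017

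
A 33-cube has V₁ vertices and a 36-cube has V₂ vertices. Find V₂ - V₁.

V₁ = 2^33 = 8589934592. V₂ = 2^36 = 68719476736. V₂ - V₁ = 60129542144.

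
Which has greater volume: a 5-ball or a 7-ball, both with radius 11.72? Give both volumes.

V_5(11.72) ≈ 1.16396e+06. V_7(11.72) ≈ 1.43507e+08. The 7-ball is larger.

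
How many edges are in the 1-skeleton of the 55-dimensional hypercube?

An n-cube has n·2^(n-1) edges. With n = 55: 55·18014398509481984 = 990791918021509120.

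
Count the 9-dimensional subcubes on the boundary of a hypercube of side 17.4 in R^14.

Number of 9-faces = C(14,9) · 2^(14-9) = 2002 · 32 = 64064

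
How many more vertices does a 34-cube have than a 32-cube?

The 34-cube has 2^34 = 17179869184 vertices. The 32-cube has 2^32 = 4294967296 vertices. Difference: 17179869184 - 4294967296 = 12884901888.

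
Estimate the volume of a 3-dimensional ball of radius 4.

V = 256·π/3 ≈ 268.083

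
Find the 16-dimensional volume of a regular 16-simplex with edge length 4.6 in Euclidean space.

V_16 = √(17) · 4.6^16 / (16! · 2^(16/2)) ≈ 3.09379e-05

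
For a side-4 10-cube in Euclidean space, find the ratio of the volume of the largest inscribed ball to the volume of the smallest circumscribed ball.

The radii are 4/2 and 4√10/2, so the volume ratio is (1/√10)^10 = 10^{-10/2} ≈ 1e-05.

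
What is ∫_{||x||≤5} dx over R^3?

V = 500·π/3 ≈ 523.599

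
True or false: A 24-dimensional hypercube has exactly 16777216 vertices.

True. The 24-cube has 2^24 = 16777216 vertices.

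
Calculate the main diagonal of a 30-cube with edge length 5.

d = √(5² + 5² + ... + 5²) [30 terms] = √(30·5²) = 5√30 ≈ 27.3861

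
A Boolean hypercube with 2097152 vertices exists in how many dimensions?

2^n = 2097152 ⇒ n = log_2(2097152) = 21.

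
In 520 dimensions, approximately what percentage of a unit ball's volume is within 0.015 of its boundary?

1 - (1-0.015)^520 ≈ 0.999614 ≈ 99.9614%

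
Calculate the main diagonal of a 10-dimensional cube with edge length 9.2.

d = √(9.2² + 9.2² + ... + 9.2²) [10 terms] = √(10·9.2²) = 9.2√10 ≈ 29.093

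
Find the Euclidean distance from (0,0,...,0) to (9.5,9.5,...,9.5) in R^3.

||(9.5,9.5,...,9.5)|| = √(3)·9.5 ≈ 16.4545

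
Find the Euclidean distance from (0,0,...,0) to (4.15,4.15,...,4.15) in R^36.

The space diagonal of an n-cube of side s is s√n. Here 4.15·√36 = 24.9.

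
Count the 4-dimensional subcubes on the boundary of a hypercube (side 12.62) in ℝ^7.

Choose 4 of 7 axes to span the face (C(7,4) = 35 ways), then fix each of the remaining 3 coordinates at one of its two extreme values (2^3 = 8 ways): 35·8 = 280.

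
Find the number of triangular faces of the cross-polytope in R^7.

An n-cross-polytope has 2^(k+1)·C(n,k+1) k-faces. Here 2^3·C(7,3) = 8·35 = 280.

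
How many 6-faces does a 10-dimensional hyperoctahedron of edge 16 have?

Each 6-face is the convex hull of 7 vertices, one chosen as ±e_i from each of 7 distinct axes: 2^7·C(10,7) = 15360.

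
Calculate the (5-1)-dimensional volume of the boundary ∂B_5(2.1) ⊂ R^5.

The surface area of an n-ball is 2π^(n/2) r^(n-1) / Γ(n/2). For n=5, r=2.1: 511.853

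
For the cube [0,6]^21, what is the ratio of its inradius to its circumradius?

r_in / r_out = (6/2) / (6√21/2) = 1/√21 ≈ 0.218218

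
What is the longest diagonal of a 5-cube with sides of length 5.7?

The space diagonal of an n-cube of side s is s√n. Here 5.7·√5 ≈ 12.7456.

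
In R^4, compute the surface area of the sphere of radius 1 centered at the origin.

S_4(1) = 2·π^(4/2)·(1)^3 / Γ(4/2) = 2·π^2 ≈ 19.7392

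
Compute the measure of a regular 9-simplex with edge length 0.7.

Volume = 0.7^9 · √(10/2^9) / 9! ≈ 1.55412e-08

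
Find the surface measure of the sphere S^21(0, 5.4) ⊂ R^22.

S = n·V_n(r)/r = 22·V_22(5.4)/5.4 (volume-to-surface relation), giving 3.8921e+14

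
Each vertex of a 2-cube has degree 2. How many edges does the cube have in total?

Number of 1-faces = C(2,1)·2^(2-1) = 2·2 = 4.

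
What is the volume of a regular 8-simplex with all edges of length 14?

Volume = 14^8 · √(9/2^8) / 8! ≈ 6862.86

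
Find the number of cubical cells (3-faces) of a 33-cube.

f_3(33-cube) = (33 choose 3) · 2^30 = 5858335391744.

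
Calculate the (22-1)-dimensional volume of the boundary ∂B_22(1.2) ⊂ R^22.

S = n·V_n(r)/r = 22·V_22(1.2)/1.2 (volume-to-surface relation), giving 7.45971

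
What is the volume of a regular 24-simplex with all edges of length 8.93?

V = (8.93^24 / 24!) · √((24+1) / 2^24) ≈ 0.000130119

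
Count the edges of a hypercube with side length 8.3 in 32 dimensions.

Each of the 2^32 = 4294967296 vertices has degree 32; total edges = 32·2^32/2 = 68719476736.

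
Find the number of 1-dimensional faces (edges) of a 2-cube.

An n-cube has n·2^(n-1) edges. With n = 2: 2·2 = 4.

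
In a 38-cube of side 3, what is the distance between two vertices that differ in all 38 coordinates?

||(3,3,...,3)|| = √(38)·3 ≈ 18.4932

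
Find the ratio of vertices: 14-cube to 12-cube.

The 14-cube has 2^14 = 16384 vertices. The 12-cube has 2^12 = 4096 vertices. Ratio: 16384/4096 = 4.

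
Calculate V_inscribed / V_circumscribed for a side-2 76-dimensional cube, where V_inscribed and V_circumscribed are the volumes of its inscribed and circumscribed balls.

V_in/V_out = n^(-n/2) = 76^(-76/2) ≈ 3.3813e-72.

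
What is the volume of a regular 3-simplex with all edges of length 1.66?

Volume = (√2/12) · 1.66³ = 0.539086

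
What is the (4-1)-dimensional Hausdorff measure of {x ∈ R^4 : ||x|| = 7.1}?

The surface area of an n-ball is 2π^(n/2) r^(n-1) / Γ(n/2). For n=4, r=7.1: 7064.88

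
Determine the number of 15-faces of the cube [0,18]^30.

Number of 15-faces = C(30,15) · 2^(30-15) = 155117520 · 32768 = 5082890895360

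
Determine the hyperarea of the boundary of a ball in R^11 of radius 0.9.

S_11(0.9) = 2·π^(11/2)·(0.9)^10 / Γ(11/2) ≈ 7.22641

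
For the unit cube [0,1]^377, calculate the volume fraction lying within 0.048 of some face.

Shell fraction = 1 - (1-0.096)^377 ≈ 1 - 2.989e-17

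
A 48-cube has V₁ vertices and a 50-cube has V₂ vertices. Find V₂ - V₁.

V₁ = 2^48 = 281474976710656. V₂ = 2^50 = 1125899906842624. V₂ - V₁ = 844424930131968.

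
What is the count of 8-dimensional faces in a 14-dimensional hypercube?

f_8(14-cube) = (14 choose 8) · 2^6 = 192192.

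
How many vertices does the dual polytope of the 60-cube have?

An n-cross-polytope has 2n vertices; here n = 60, giving 120.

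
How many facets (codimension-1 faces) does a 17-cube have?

f_16(17-cube) = (17 choose 16) · 2^1 = 34.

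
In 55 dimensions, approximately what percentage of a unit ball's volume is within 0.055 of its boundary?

1 - (1-0.055)^55 ≈ 0.95546 ≈ 95.55%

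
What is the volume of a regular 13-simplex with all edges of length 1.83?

Volume = 1.83^13 · √(14/2^13) / 13! ≈ 1.71377e-08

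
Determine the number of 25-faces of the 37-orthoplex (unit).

An n-cross-polytope has 2^(k+1)·C(n,k+1) k-faces. Here 2^26·C(37,26) = 67108864·854992152 = 57377552049635328.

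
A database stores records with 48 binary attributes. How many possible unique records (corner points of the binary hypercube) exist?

An n-cube has 2^n vertices; for n = 48 that is 2^48 = 281474976710656.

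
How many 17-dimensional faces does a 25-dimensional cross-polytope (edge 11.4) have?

An n-cross-polytope has 2^(k+1)·C(n,k+1) k-faces. Here 2^18·C(25,18) = 262144·480700 = 126012620800.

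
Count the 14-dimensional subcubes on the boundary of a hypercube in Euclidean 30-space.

An n-cube has C(n,k)·2^(n-k) k-faces. Here C(30,14)·2^16 = 145422675·65536 = 9530420428800.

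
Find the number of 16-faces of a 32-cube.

An n-cube has C(n,k)·2^(n-k) k-faces. Here C(32,16)·2^16 = 601080390·65536 = 39392404439040.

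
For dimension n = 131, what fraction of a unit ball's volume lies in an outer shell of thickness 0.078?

1 - (1-0.078)^131 ≈ 0.999976 ≈ 99.997603%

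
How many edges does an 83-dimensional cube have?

Number of 1-faces = C(83,1)·2^(83-1) = 83·4835703278458516698824704 = 401363372112056886002450432.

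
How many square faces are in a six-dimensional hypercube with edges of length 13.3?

Choose 2 of 6 axes to span the face (C(6,2) = 15 ways), then fix each of the remaining 4 coordinates at one of its two extreme values (2^4 = 16 ways): 15·16 = 240.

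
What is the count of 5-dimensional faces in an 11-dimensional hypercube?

An n-cube has C(n,k)·2^(n-k) k-faces. Here C(11,5)·2^6 = 462·64 = 29568.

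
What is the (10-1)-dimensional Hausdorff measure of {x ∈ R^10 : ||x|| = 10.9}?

|∂B_10(10.9)| ≈ 5.53868e+10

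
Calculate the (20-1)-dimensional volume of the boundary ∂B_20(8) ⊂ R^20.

S_20(8) = 2·π^(20/2)·(8)^19 / Γ(20/2) = 2251799813685248·π^10/2835 ≈ 7.43833e+16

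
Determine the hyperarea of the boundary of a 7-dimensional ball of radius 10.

|∂B_7(10)| = 3200000·π^3/3 ≈ 3.30734e+07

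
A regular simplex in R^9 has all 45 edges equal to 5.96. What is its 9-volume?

V = (5.96^9 / 9!) · √((9+1) / 2^9) ≈ 3.65442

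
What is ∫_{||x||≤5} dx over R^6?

Volume = π^{6/2}·(5)^6/Γ(4) = 15625·π^3/6 ≈ 80745.5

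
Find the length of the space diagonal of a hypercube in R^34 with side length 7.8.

The space diagonal of an n-cube of side s is s√n. Here 7.8·√34 ≈ 45.4814.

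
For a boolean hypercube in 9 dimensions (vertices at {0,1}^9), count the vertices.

Number of vertices = 2^9 = 512.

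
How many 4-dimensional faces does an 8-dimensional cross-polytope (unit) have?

Number of 4-faces = 2^(4+1) · C(8,4+1) = 32 · 56 = 1792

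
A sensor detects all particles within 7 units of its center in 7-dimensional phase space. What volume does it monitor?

Volume = π^{7/2}·(7)^7/Γ(9/2) = 1882384·π^3/15 ≈ 3.89105e+06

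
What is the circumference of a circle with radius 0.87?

S = n·V_n(r)/r = 2·V_2(0.87)/0.87 (volume-to-surface relation), giving 2πr = 2π·0.87 ≈ 5.46637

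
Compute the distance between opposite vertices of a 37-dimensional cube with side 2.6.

Diagonal = √37 · 2.6 ≈ 15.8152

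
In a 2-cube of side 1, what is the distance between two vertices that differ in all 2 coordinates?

The space diagonal of an n-cube of side s is s√n. Here 1·√2 ≈ 1.41421.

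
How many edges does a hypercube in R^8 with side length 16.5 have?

Each of the 2^8 = 256 vertices has degree 8; total edges = 8·2^8/2 = 1024.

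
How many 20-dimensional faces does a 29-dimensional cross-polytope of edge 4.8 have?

An n-cross-polytope has 2^(k+1)·C(n,k+1) k-faces. Here 2^21·C(29,21) = 2097152·4292145 = 9001280471040.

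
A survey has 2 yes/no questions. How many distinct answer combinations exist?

Each vertex is a binary string of length 2, so there are 2^2 = 4.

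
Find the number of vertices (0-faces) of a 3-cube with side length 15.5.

Number of 0-faces = C(3,0) · 2^(3-0) = 1 · 8 = 8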